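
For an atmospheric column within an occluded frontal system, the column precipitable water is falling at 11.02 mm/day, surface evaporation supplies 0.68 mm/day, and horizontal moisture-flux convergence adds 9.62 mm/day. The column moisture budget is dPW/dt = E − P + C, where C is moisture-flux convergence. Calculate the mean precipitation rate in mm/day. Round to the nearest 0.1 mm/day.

dPW/dt = -11.02 mm/day.
P = E + C − dPW/dt = 0.68 + (9.62) − (-11.02) = 21.3 mm/day.

P ≈ 21.3 mm/day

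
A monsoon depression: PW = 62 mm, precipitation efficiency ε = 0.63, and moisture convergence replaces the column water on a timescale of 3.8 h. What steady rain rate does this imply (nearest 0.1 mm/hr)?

R ≈ 10.3 mm/hr

Each overturning extracts ε × PW = 0.63 × 62 = 39.06 mm.
Rate = ε·PW / τ = 39.06 / 3.8 h = 10.3 mm/hr.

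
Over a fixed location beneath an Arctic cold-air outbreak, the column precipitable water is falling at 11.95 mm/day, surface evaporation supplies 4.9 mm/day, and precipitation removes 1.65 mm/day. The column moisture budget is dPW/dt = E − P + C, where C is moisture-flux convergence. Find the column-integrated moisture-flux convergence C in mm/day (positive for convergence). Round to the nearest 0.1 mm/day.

C ≈ -15.2 mm/day

dPW/dt = -11.95 mm/day.
C = dPW/dt − E + P = (-11.95) − 4.9 + 1.65 = -15.2 mm/day.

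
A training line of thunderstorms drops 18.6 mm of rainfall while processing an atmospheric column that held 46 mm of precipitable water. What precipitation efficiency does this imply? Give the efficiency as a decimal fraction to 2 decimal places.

ε = rainfall / PW = 18.6 / 46 = 0.40.

ε ≈ 0.40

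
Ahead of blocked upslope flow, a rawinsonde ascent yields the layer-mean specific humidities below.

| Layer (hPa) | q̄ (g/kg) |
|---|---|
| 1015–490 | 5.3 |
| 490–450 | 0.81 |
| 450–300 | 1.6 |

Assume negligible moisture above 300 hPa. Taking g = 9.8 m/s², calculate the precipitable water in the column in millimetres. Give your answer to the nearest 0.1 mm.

Precipitable water is the column-integrated vapour mass per unit area: PW = (1/g) Σ q̄ Δp, with q in kg/kg and Δp in Pa (1 kg/m² of water = 1 mm).
Layer 1015–490 hPa: Δp = 525 hPa = 52500 Pa, q̄ = 0.0053 kg/kg → 0.0053 × 52500 / 9.8 = 28.39 mm
Layer 490–450 hPa: Δp = 40 hPa = 4000 Pa, q̄ = 0.00081 kg/kg → 0.00081 × 4000 / 9.8 = 0.33 mm
Layer 450–300 hPa: Δp = 150 hPa = 15000 Pa, q̄ = 0.0016 kg/kg → 0.0016 × 15000 / 9.8 = 2.45 mm
PW = 28.39 + 0.33 + 2.45 = 31.17 ≈ 31.2 mm.

PW ≈ 31.2 mm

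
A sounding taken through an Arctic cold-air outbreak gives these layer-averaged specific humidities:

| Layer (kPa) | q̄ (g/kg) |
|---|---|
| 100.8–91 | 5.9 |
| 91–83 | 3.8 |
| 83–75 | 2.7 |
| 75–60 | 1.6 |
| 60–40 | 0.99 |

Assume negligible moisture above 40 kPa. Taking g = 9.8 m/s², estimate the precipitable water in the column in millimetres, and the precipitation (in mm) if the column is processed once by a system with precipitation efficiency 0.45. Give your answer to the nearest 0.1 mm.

PW ≈ 15.7 mm; precipitation ≈ 7.1 mm

Precipitable water is the column-integrated vapour mass per unit area: PW = (1/g) Σ q̄ Δp, with q in kg/kg and Δp in Pa (1 kg/m² of water = 1 mm).
Layer 100.8–91 kPa: Δp = 98 hPa = 9800 Pa, q̄ = 0.0059 kg/kg → 0.0059 × 9800 / 9.8 = 5.90 mm
Layer 91–83 kPa: Δp = 80 hPa = 8000 Pa, q̄ = 0.0038 kg/kg → 0.0038 × 8000 / 9.8 = 3.10 mm
Layer 83–75 kPa: Δp = 80 hPa = 8000 Pa, q̄ = 0.0027 kg/kg → 0.0027 × 8000 / 9.8 = 2.20 mm
Layer 75–60 kPa: Δp = 150 hPa = 15000 Pa, q̄ = 0.0016 kg/kg → 0.0016 × 15000 / 9.8 = 2.45 mm
Layer 60–40 kPa: Δp = 200 hPa = 20000 Pa, q̄ = 0.00099 kg/kg → 0.00099 × 20000 / 9.8 = 2.02 mm
PW = 5.90 + 3.10 + 2.20 + 2.45 + 2.02 = 15.67 ≈ 15.7 mm.
Precipitation = ε × PW = 0.45 × 15.7 = 7.1 mm.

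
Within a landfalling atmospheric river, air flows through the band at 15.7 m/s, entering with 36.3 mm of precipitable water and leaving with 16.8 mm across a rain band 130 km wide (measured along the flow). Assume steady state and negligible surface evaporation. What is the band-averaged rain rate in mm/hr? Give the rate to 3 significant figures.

Column moisture flux per unit crosswind length is F = V × PW.
Inflow: F_in = 15.7 × 36.3 = 569.91 mm·m/s
Outflow: F_out = 15.7 × 16.8 = 263.76 mm·m/s
Steady-state rate R = (F_in − F_out)/L = (569.91 − 263.76) / 130000 m = 2.355e-03 mm/s.
R = 2.355e-03 × 3600 = 8.48 mm/hr.

R ≈ 8.48 mm/hr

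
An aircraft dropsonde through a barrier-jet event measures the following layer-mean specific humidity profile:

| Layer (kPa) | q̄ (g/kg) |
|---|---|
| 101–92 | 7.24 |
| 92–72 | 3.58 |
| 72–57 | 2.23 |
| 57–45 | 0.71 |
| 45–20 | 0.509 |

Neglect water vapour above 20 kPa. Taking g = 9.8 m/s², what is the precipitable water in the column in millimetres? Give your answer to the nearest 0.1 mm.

Precipitable water is the column-integrated vapour mass per unit area: PW = (1/g) Σ q̄ Δp, with q in kg/kg and Δp in Pa (1 kg/m² of water = 1 mm).
Layer 101–92 kPa: Δp = 90 hPa = 9000 Pa, q̄ = 0.00724 kg/kg → 0.00724 × 9000 / 9.8 = 6.65 mm
Layer 92–72 kPa: Δp = 200 hPa = 20000 Pa, q̄ = 0.00358 kg/kg → 0.00358 × 20000 / 9.8 = 7.31 mm
Layer 72–57 kPa: Δp = 150 hPa = 15000 Pa, q̄ = 0.00223 kg/kg → 0.00223 × 15000 / 9.8 = 3.41 mm
Layer 57–45 kPa: Δp = 120 hPa = 12000 Pa, q̄ = 0.00071 kg/kg → 0.00071 × 12000 / 9.8 = 0.87 mm
Layer 45–20 kPa: Δp = 250 hPa = 25000 Pa, q̄ = 0.000509 kg/kg → 0.000509 × 25000 / 9.8 = 1.30 mm
PW = 6.65 + 7.31 + 3.41 + 0.87 + 1.30 = 19.54 ≈ 19.5 mm.

PW ≈ 19.5 mm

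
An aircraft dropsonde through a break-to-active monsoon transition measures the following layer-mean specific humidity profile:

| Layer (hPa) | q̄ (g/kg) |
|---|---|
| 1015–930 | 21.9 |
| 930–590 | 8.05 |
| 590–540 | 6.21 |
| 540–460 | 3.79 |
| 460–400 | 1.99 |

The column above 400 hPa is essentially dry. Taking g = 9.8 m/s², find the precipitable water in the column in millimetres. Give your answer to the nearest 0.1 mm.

PW ≈ 54.4 mm

Precipitable water is the column-integrated vapour mass per unit area: PW = (1/g) Σ q̄ Δp, with q in kg/kg and Δp in Pa (1 kg/m² of water = 1 mm).
Layer 1015–930 hPa: Δp = 85 hPa = 8500 Pa, q̄ = 0.0219 kg/kg → 0.0219 × 8500 / 9.8 = 18.99 mm
Layer 930–590 hPa: Δp = 340 hPa = 34000 Pa, q̄ = 0.00805 kg/kg → 0.00805 × 34000 / 9.8 = 27.93 mm
Layer 590–540 hPa: Δp = 50 hPa = 5000 Pa, q̄ = 0.00621 kg/kg → 0.00621 × 5000 / 9.8 = 3.17 mm
Layer 540–460 hPa: Δp = 80 hPa = 8000 Pa, q̄ = 0.00379 kg/kg → 0.00379 × 8000 / 9.8 = 3.09 mm
Layer 460–400 hPa: Δp = 60 hPa = 6000 Pa, q̄ = 0.00199 kg/kg → 0.00199 × 6000 / 9.8 = 1.22 mm
PW = 18.99 + 27.93 + 3.17 + 3.09 + 1.22 = 54.40 ≈ 54.4 mm.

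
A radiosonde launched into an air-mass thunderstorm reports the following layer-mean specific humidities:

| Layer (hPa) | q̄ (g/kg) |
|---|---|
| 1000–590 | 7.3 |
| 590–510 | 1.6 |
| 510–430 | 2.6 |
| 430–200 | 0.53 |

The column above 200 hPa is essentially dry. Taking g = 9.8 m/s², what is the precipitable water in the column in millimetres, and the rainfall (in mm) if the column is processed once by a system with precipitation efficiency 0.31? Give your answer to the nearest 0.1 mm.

PW ≈ 35.2 mm; rainfall ≈ 10.9 mm

Precipitable water is the column-integrated vapour mass per unit area: PW = (1/g) Σ q̄ Δp, with q in kg/kg and Δp in Pa (1 kg/m² of water = 1 mm).
Layer 1000–590 hPa: Δp = 410 hPa = 41000 Pa, q̄ = 0.0073 kg/kg → 0.0073 × 41000 / 9.8 = 30.54 mm
Layer 590–510 hPa: Δp = 80 hPa = 8000 Pa, q̄ = 0.0016 kg/kg → 0.0016 × 8000 / 9.8 = 1.31 mm
Layer 510–430 hPa: Δp = 80 hPa = 8000 Pa, q̄ = 0.0026 kg/kg → 0.0026 × 8000 / 9.8 = 2.12 mm
Layer 430–200 hPa: Δp = 230 hPa = 23000 Pa, q̄ = 0.00053 kg/kg → 0.00053 × 23000 / 9.8 = 1.24 mm
PW = 30.54 + 1.31 + 2.12 + 1.24 = 35.21 ≈ 35.2 mm.
Rainfall = ε × PW = 0.31 × 35.2 = 10.9 mm.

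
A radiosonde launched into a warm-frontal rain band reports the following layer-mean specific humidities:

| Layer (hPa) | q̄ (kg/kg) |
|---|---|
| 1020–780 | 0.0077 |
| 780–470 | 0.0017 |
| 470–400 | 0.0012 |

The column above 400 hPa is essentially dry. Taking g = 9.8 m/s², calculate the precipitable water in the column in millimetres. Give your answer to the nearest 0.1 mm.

PW ≈ 25.1 mm

Precipitable water is the column-integrated vapour mass per unit area: PW = (1/g) Σ q̄ Δp, with q in kg/kg and Δp in Pa (1 kg/m² of water = 1 mm).
Layer 1020–780 hPa: Δp = 240 hPa = 24000 Pa, q̄ = 0.0077 kg/kg → 0.0077 × 24000 / 9.8 = 18.86 mm
Layer 780–470 hPa: Δp = 310 hPa = 31000 Pa, q̄ = 0.0017 kg/kg → 0.0017 × 31000 / 9.8 = 5.38 mm
Layer 470–400 hPa: Δp = 70 hPa = 7000 Pa, q̄ = 0.0012 kg/kg → 0.0012 × 7000 / 9.8 = 0.86 mm
PW = 18.86 + 5.38 + 0.86 = 25.10 ≈ 25.1 mm.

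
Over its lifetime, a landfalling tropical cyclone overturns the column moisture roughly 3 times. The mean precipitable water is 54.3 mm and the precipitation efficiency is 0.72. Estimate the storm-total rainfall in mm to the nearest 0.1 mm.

Each cycle deposits ε × PW = 0.72 × 54.3 = 39.096 mm.
Over 3 cycles: 3 × 39.096 = 117.3 mm.

rainfall ≈ 117.3 mm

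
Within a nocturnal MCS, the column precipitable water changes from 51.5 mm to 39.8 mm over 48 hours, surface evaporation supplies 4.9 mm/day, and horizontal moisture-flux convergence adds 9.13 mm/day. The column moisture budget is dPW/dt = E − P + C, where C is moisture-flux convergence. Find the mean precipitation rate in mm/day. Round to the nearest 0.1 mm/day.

P ≈ 19.9 mm/day

dPW/dt = (39.8 − 51.5) mm / (48/24 day) = -5.850 mm/day.
P = E + C − dPW/dt = 4.9 + (9.13) − (-5.850) = 19.9 mm/day.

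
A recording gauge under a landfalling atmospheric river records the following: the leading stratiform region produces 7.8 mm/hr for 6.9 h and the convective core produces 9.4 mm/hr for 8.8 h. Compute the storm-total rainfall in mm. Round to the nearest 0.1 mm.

total ≈ 136.5 mm

Total = Σ Rᵢ Δtᵢ = 7.8 × 6.9 + 9.4 × 8.8
      = 53.82 + 82.72 = 136.5 mm.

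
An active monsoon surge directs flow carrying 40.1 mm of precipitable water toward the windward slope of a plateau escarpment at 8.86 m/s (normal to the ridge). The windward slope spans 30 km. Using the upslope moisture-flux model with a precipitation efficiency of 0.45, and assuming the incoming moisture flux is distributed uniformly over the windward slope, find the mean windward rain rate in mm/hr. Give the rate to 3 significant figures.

Incoming column moisture flux per unit ridge length: F = V × PW = 8.86 × 40.1 = 355.286 mm·m/s.
Spread over the 30 km slope with efficiency ε = 0.45: R = ε·F/W = 0.45 × 355.286 / 30000 m = 5.329e-03 mm/s.
R = 5.329e-03 × 3600 = 19.2 mm/hr.

R ≈ 19.2 mm/hr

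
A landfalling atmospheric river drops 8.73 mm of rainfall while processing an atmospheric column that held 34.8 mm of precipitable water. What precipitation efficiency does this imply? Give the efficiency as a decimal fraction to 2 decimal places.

ε = rainfall / PW = 8.73 / 34.8 = 0.25.

ε ≈ 0.25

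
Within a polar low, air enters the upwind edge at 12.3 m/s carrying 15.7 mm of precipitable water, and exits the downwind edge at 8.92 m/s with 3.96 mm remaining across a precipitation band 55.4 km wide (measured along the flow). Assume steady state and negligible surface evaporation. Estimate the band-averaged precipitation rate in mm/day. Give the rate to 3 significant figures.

Column moisture flux per unit crosswind length is F = V × PW.
Inflow: F_in = 12.3 × 15.7 = 193.11 mm·m/s
Outflow: F_out = 8.92 × 3.96 = 35.3232 mm·m/s
Steady-state rate R = (F_in − F_out)/L = (193.11 − 35.3232) / 55400 m = 2.848e-03 mm/s.
R = 2.848e-03 × 3600 × 24 = 246 mm/day.

R ≈ 246 mm/day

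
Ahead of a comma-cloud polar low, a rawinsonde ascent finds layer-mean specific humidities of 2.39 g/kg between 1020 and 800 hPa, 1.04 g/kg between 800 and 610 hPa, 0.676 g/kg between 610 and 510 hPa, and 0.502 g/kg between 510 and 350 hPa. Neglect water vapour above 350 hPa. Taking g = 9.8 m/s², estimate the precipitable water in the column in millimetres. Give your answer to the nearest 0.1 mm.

PW ≈ 8.9 mm

Precipitable water is the column-integrated vapour mass per unit area: PW = (1/g) Σ q̄ Δp, with q in kg/kg and Δp in Pa (1 kg/m² of water = 1 mm).
Layer 1020–800 hPa: Δp = 220 hPa = 22000 Pa, q̄ = 0.00239 kg/kg → 0.00239 × 22000 / 9.8 = 5.37 mm
Layer 800–610 hPa: Δp = 190 hPa = 19000 Pa, q̄ = 0.00104 kg/kg → 0.00104 × 19000 / 9.8 = 2.02 mm
Layer 610–510 hPa: Δp = 100 hPa = 10000 Pa, q̄ = 0.000676 kg/kg → 0.000676 × 10000 / 9.8 = 0.69 mm
Layer 510–350 hPa: Δp = 160 hPa = 16000 Pa, q̄ = 0.000502 kg/kg → 0.000502 × 16000 / 9.8 = 0.82 mm
PW = 5.37 + 2.02 + 0.69 + 0.82 = 8.90 ≈ 8.9 mm.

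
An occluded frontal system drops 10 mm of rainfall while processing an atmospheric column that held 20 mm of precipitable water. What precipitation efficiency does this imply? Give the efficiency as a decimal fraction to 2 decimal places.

ε = rainfall / PW = 10 / 20 = 0.50.

ε ≈ 0.50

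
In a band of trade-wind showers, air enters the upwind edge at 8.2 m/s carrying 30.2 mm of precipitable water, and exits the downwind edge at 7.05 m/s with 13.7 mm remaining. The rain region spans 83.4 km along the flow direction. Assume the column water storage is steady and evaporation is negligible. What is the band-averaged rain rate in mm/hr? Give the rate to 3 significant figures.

Column moisture flux per unit crosswind length is F = V × PW.
Inflow: F_in = 8.2 × 30.2 = 247.64 mm·m/s
Outflow: F_out = 7.05 × 13.7 = 96.585 mm·m/s
Steady-state rate R = (F_in − F_out)/L = (247.64 − 96.585) / 83400 m = 1.811e-03 mm/s.
R = 1.811e-03 × 3600 = 6.52 mm/hr.

R ≈ 6.52 mm/hr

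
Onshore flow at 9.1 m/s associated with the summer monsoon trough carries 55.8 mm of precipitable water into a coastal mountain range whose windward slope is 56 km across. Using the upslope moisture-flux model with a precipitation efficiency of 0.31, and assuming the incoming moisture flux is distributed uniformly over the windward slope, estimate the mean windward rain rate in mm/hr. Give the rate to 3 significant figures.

Incoming column moisture flux per unit ridge length: F = V × PW = 9.1 × 55.8 = 507.78 mm·m/s.
Spread over the 56 km slope with efficiency ε = 0.31: R = ε·F/W = 0.31 × 507.78 / 56000 m = 2.811e-03 mm/s.
R = 2.811e-03 × 3600 = 10.1 mm/hr.

R ≈ 10.1 mm/hr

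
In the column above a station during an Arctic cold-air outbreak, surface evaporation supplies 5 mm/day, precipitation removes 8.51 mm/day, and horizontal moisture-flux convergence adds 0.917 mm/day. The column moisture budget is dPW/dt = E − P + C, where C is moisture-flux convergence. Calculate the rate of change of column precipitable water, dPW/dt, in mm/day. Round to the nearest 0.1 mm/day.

dPW/dt = E − P + C = 5 − 8.51 + (0.917) = -2.6 mm/day.

dPW/dt ≈ -2.6 mm/day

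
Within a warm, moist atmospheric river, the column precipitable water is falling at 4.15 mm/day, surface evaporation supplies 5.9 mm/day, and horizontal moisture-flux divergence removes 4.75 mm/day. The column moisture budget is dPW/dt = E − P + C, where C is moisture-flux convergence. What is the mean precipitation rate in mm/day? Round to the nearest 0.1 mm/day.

P ≈ 5.3 mm/day

dPW/dt = -4.15 mm/day.
P = E + C − dPW/dt = 5.9 + (-4.75) − (-4.15) = 5.3 mm/day.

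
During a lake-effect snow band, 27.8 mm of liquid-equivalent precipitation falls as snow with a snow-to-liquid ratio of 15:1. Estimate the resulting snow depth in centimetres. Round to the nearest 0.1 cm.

snow depth ≈ 41.7 cm

Snow depth = liquid × ratio = 27.8 mm × 15 = 417 mm = 41.7 cm.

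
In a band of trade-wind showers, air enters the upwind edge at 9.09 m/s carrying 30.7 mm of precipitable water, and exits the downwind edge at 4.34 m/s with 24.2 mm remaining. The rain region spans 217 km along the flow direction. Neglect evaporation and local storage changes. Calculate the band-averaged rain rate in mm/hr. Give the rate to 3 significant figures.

Column moisture flux per unit crosswind length is F = V × PW.
Inflow: F_in = 9.09 × 30.7 = 279.063 mm·m/s
Outflow: F_out = 4.34 × 24.2 = 105.028 mm·m/s
Steady-state rate R = (F_in − F_out)/L = (279.063 − 105.028) / 217000 m = 8.020e-04 mm/s.
R = 8.020e-04 × 3600 = 2.89 mm/hr.

R ≈ 2.89 mm/hr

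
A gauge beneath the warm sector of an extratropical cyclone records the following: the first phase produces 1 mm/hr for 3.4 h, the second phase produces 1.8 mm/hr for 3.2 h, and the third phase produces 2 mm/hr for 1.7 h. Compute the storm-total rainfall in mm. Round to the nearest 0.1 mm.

Total = Σ Rᵢ Δtᵢ = 1 × 3.4 + 1.8 × 3.2 + 2 × 1.7
      = 3.4 + 5.76 + 3.4 = 12.6 mm.

total ≈ 12.6 mm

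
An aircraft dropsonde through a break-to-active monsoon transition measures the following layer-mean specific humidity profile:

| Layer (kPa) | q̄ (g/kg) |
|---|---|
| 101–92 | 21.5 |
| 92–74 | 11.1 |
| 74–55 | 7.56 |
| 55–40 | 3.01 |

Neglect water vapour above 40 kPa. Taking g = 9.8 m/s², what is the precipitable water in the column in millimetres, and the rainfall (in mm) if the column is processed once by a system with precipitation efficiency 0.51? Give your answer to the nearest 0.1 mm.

PW ≈ 59.4 mm; rainfall ≈ 30.3 mm

Precipitable water is the column-integrated vapour mass per unit area: PW = (1/g) Σ q̄ Δp, with q in kg/kg and Δp in Pa (1 kg/m² of water = 1 mm).
Layer 101–92 kPa: Δp = 90 hPa = 9000 Pa, q̄ = 0.0215 kg/kg → 0.0215 × 9000 / 9.8 = 19.74 mm
Layer 92–74 kPa: Δp = 180 hPa = 18000 Pa, q̄ = 0.0111 kg/kg → 0.0111 × 18000 / 9.8 = 20.39 mm
Layer 74–55 kPa: Δp = 190 hPa = 19000 Pa, q̄ = 0.00756 kg/kg → 0.00756 × 19000 / 9.8 = 14.66 mm
Layer 55–40 kPa: Δp = 150 hPa = 15000 Pa, q̄ = 0.00301 kg/kg → 0.00301 × 15000 / 9.8 = 4.61 mm
PW = 19.74 + 20.39 + 14.66 + 4.61 = 59.40 ≈ 59.4 mm.
Rainfall = ε × PW = 0.51 × 59.4 = 30.3 mm.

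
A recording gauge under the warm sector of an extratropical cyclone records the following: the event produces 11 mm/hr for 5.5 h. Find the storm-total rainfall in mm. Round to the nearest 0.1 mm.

Total = Σ Rᵢ Δtᵢ = 11 × 5.5
      = 60.5 = 60.5 mm.

total ≈ 60.5 mm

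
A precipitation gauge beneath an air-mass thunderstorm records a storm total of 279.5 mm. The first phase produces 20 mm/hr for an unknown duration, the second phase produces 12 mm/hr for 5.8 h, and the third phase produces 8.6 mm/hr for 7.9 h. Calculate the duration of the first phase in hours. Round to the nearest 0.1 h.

duration ≈ 7.1 h

Known phases: 12 × 5.8 + 8.6 × 7.9 = 69.6 + 67.94 = 137.54 mm.
Remaining depth = 279.5 − 137.54 = 141.96 mm.
Duration = 141.96 / 20 = 7.1 h.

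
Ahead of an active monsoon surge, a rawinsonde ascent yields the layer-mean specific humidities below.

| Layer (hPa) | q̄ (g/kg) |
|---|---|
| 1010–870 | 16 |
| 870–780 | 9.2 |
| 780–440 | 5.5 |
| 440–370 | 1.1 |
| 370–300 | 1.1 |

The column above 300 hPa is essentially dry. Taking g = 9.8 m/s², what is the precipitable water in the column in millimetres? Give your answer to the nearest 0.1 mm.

PW ≈ 52.0 mm

Precipitable water is the column-integrated vapour mass per unit area: PW = (1/g) Σ q̄ Δp, with q in kg/kg and Δp in Pa (1 kg/m² of water = 1 mm).
Layer 1010–870 hPa: Δp = 140 hPa = 14000 Pa, q̄ = 0.016 kg/kg → 0.016 × 14000 / 9.8 = 22.86 mm
Layer 870–780 hPa: Δp = 90 hPa = 9000 Pa, q̄ = 0.0092 kg/kg → 0.0092 × 9000 / 9.8 = 8.45 mm
Layer 780–440 hPa: Δp = 340 hPa = 34000 Pa, q̄ = 0.0055 kg/kg → 0.0055 × 34000 / 9.8 = 19.08 mm
Layer 440–370 hPa: Δp = 70 hPa = 7000 Pa, q̄ = 0.0011 kg/kg → 0.0011 × 7000 / 9.8 = 0.79 mm
Layer 370–300 hPa: Δp = 70 hPa = 7000 Pa, q̄ = 0.0011 kg/kg → 0.0011 × 7000 / 9.8 = 0.79 mm
PW = 22.86 + 8.45 + 19.08 + 0.79 + 0.79 = 51.97 ≈ 52.0 mm.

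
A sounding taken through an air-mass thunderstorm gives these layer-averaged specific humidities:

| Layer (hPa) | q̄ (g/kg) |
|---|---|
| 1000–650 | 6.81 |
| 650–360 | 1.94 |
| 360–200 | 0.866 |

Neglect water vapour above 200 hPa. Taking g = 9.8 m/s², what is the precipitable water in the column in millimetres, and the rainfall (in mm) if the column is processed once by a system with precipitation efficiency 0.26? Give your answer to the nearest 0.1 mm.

PW ≈ 31.5 mm; rainfall ≈ 8.2 mm

Precipitable water is the column-integrated vapour mass per unit area: PW = (1/g) Σ q̄ Δp, with q in kg/kg and Δp in Pa (1 kg/m² of water = 1 mm).
Layer 1000–650 hPa: Δp = 350 hPa = 35000 Pa, q̄ = 0.00681 kg/kg → 0.00681 × 35000 / 9.8 = 24.32 mm
Layer 650–360 hPa: Δp = 290 hPa = 29000 Pa, q̄ = 0.00194 kg/kg → 0.00194 × 29000 / 9.8 = 5.74 mm
Layer 360–200 hPa: Δp = 160 hPa = 16000 Pa, q̄ = 0.000866 kg/kg → 0.000866 × 16000 / 9.8 = 1.41 mm
PW = 24.32 + 5.74 + 1.41 = 31.47 ≈ 31.5 mm.
Rainfall = ε × PW = 0.26 × 31.5 = 8.2 mm.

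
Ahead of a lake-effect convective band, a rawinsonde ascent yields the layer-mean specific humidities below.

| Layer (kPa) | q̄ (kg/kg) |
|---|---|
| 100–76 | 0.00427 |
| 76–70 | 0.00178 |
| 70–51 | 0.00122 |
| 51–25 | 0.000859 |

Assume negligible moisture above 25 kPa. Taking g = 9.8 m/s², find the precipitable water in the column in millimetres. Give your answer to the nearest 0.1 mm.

PW ≈ 16.2 mm

Precipitable water is the column-integrated vapour mass per unit area: PW = (1/g) Σ q̄ Δp, with q in kg/kg and Δp in Pa (1 kg/m² of water = 1 mm).
Layer 100–76 kPa: Δp = 240 hPa = 24000 Pa, q̄ = 0.00427 kg/kg → 0.00427 × 24000 / 9.8 = 10.46 mm
Layer 76–70 kPa: Δp = 60 hPa = 6000 Pa, q̄ = 0.00178 kg/kg → 0.00178 × 6000 / 9.8 = 1.09 mm
Layer 70–51 kPa: Δp = 190 hPa = 19000 Pa, q̄ = 0.00122 kg/kg → 0.00122 × 19000 / 9.8 = 2.37 mm
Layer 51–25 kPa: Δp = 260 hPa = 26000 Pa, q̄ = 0.000859 kg/kg → 0.000859 × 26000 / 9.8 = 2.28 mm
PW = 10.46 + 1.09 + 2.37 + 2.28 = 16.20 ≈ 16.2 mm.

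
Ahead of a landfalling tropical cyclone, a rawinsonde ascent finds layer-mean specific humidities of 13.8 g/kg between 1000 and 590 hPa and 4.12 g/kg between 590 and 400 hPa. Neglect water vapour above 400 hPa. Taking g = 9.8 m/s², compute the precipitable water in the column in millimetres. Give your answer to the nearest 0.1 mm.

PW ≈ 65.7 mm

Precipitable water is the column-integrated vapour mass per unit area: PW = (1/g) Σ q̄ Δp, with q in kg/kg and Δp in Pa (1 kg/m² of water = 1 mm).
Layer 1000–590 hPa: Δp = 410 hPa = 41000 Pa, q̄ = 0.0138 kg/kg → 0.0138 × 41000 / 9.8 = 57.73 mm
Layer 590–400 hPa: Δp = 190 hPa = 19000 Pa, q̄ = 0.00412 kg/kg → 0.00412 × 19000 / 9.8 = 7.99 mm
PW = 57.73 + 7.99 = 65.72 ≈ 65.7 mm.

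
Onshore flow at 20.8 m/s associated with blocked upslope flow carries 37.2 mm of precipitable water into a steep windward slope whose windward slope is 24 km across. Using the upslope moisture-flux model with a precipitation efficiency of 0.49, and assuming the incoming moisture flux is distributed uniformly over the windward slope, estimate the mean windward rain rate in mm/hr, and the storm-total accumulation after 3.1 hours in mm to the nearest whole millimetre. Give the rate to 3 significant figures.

R ≈ 56.9 mm/hr; total ≈ 176 mm

Incoming column moisture flux per unit ridge length: F = V × PW = 20.8 × 37.2 = 773.76 mm·m/s.
Spread over the 24 km slope with efficiency ε = 0.49: R = ε·F/W = 0.49 × 773.76 / 24000 m = 1.580e-02 mm/s.
R = 1.580e-02 × 3600 = 56.9 mm/hr.
Over 3.1 h: total = 56.9 × 3.1 = 176.39 ≈ 176 mm.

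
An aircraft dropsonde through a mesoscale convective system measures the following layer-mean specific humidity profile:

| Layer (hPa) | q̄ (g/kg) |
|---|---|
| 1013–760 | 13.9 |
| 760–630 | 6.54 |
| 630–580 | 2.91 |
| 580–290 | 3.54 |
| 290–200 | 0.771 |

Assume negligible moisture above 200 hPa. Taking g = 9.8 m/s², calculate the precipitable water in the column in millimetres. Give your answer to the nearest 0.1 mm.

Precipitable water is the column-integrated vapour mass per unit area: PW = (1/g) Σ q̄ Δp, with q in kg/kg and Δp in Pa (1 kg/m² of water = 1 mm).
Layer 1013–760 hPa: Δp = 253 hPa = 25300 Pa, q̄ = 0.0139 kg/kg → 0.0139 × 25300 / 9.8 = 35.88 mm
Layer 760–630 hPa: Δp = 130 hPa = 13000 Pa, q̄ = 0.00654 kg/kg → 0.00654 × 13000 / 9.8 = 8.68 mm
Layer 630–580 hPa: Δp = 50 hPa = 5000 Pa, q̄ = 0.00291 kg/kg → 0.00291 × 5000 / 9.8 = 1.48 mm
Layer 580–290 hPa: Δp = 290 hPa = 29000 Pa, q̄ = 0.00354 kg/kg → 0.00354 × 29000 / 9.8 = 10.48 mm
Layer 290–200 hPa: Δp = 90 hPa = 9000 Pa, q̄ = 0.000771 kg/kg → 0.000771 × 9000 / 9.8 = 0.71 mm
PW = 35.88 + 8.68 + 1.48 + 10.48 + 0.71 = 57.23 ≈ 57.2 mm.

PW ≈ 57.2 mm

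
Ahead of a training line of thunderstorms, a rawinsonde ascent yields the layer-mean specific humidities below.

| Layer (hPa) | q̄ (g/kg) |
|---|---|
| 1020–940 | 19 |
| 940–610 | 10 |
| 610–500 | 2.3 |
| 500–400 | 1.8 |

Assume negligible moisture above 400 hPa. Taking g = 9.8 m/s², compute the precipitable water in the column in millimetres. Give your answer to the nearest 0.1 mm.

Precipitable water is the column-integrated vapour mass per unit area: PW = (1/g) Σ q̄ Δp, with q in kg/kg and Δp in Pa (1 kg/m² of water = 1 mm).
Layer 1020–940 hPa: Δp = 80 hPa = 8000 Pa, q̄ = 0.019 kg/kg → 0.019 × 8000 / 9.8 = 15.51 mm
Layer 940–610 hPa: Δp = 330 hPa = 33000 Pa, q̄ = 0.01 kg/kg → 0.01 × 33000 / 9.8 = 33.67 mm
Layer 610–500 hPa: Δp = 110 hPa = 11000 Pa, q̄ = 0.0023 kg/kg → 0.0023 × 11000 / 9.8 = 2.58 mm
Layer 500–400 hPa: Δp = 100 hPa = 10000 Pa, q̄ = 0.0018 kg/kg → 0.0018 × 10000 / 9.8 = 1.84 mm
PW = 15.51 + 33.67 + 2.58 + 1.84 = 53.60 ≈ 53.6 mm.

PW ≈ 53.6 mm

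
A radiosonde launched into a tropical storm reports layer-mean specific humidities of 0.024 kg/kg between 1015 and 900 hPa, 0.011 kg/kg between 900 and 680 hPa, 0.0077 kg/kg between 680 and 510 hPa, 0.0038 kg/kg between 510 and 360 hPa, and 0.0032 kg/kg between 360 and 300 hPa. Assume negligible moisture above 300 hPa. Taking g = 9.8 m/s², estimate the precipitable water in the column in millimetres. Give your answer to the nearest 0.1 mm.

Precipitable water is the column-integrated vapour mass per unit area: PW = (1/g) Σ q̄ Δp, with q in kg/kg and Δp in Pa (1 kg/m² of water = 1 mm).
Layer 1015–900 hPa: Δp = 115 hPa = 11500 Pa, q̄ = 0.024 kg/kg → 0.024 × 11500 / 9.8 = 28.16 mm
Layer 900–680 hPa: Δp = 220 hPa = 22000 Pa, q̄ = 0.011 kg/kg → 0.011 × 22000 / 9.8 = 24.69 mm
Layer 680–510 hPa: Δp = 170 hPa = 17000 Pa, q̄ = 0.0077 kg/kg → 0.0077 × 17000 / 9.8 = 13.36 mm
Layer 510–360 hPa: Δp = 150 hPa = 15000 Pa, q̄ = 0.0038 kg/kg → 0.0038 × 15000 / 9.8 = 5.82 mm
Layer 360–300 hPa: Δp = 60 hPa = 6000 Pa, q̄ = 0.0032 kg/kg → 0.0032 × 6000 / 9.8 = 1.96 mm
PW = 28.16 + 24.69 + 13.36 + 5.82 + 1.96 = 73.99 ≈ 74.0 mm.

PW ≈ 74.0 mm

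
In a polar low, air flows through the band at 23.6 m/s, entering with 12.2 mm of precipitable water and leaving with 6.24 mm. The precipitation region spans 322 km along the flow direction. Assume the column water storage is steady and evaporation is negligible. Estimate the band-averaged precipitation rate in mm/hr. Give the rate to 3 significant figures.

Column moisture flux per unit crosswind length is F = V × PW.
Inflow: F_in = 23.6 × 12.2 = 287.92 mm·m/s
Outflow: F_out = 23.6 × 6.24 = 147.264 mm·m/s
Steady-state rate R = (F_in − F_out)/L = (287.92 − 147.264) / 322000 m = 4.368e-04 mm/s.
R = 4.368e-04 × 3600 = 1.57 mm/hr.

R ≈ 1.57 mm/hr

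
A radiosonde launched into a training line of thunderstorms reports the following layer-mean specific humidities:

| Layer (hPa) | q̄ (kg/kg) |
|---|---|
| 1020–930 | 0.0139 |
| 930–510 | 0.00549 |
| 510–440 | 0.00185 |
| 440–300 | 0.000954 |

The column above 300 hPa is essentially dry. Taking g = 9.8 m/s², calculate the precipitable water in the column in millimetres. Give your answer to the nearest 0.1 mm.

Precipitable water is the column-integrated vapour mass per unit area: PW = (1/g) Σ q̄ Δp, with q in kg/kg and Δp in Pa (1 kg/m² of water = 1 mm).
Layer 1020–930 hPa: Δp = 90 hPa = 9000 Pa, q̄ = 0.0139 kg/kg → 0.0139 × 9000 / 9.8 = 12.77 mm
Layer 930–510 hPa: Δp = 420 hPa = 42000 Pa, q̄ = 0.00549 kg/kg → 0.00549 × 42000 / 9.8 = 23.53 mm
Layer 510–440 hPa: Δp = 70 hPa = 7000 Pa, q̄ = 0.00185 kg/kg → 0.00185 × 7000 / 9.8 = 1.32 mm
Layer 440–300 hPa: Δp = 140 hPa = 14000 Pa, q̄ = 0.000954 kg/kg → 0.000954 × 14000 / 9.8 = 1.36 mm
PW = 12.77 + 23.53 + 1.32 + 1.36 = 38.98 ≈ 39.0 mm.

PW ≈ 39.0 mm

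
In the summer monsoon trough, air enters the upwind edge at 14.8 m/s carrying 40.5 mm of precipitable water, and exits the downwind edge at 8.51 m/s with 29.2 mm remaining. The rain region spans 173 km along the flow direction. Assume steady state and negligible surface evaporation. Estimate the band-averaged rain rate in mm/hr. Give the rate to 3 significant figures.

Column moisture flux per unit crosswind length is F = V × PW.
Inflow: F_in = 14.8 × 40.5 = 599.4 mm·m/s
Outflow: F_out = 8.51 × 29.2 = 248.492 mm·m/s
Steady-state rate R = (F_in − F_out)/L = (599.4 − 248.492) / 173000 m = 2.028e-03 mm/s.
R = 2.028e-03 × 3600 = 7.30 mm/hr.

R ≈ 7.30 mm/hr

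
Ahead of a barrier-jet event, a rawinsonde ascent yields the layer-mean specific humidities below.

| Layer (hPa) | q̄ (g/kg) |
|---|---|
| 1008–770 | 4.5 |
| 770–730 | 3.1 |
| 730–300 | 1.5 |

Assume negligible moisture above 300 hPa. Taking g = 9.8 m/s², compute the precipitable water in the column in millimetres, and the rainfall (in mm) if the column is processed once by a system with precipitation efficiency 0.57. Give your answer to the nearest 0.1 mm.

Precipitable water is the column-integrated vapour mass per unit area: PW = (1/g) Σ q̄ Δp, with q in kg/kg and Δp in Pa (1 kg/m² of water = 1 mm).
Layer 1008–770 hPa: Δp = 238 hPa = 23800 Pa, q̄ = 0.0045 kg/kg → 0.0045 × 23800 / 9.8 = 10.93 mm
Layer 770–730 hPa: Δp = 40 hPa = 4000 Pa, q̄ = 0.0031 kg/kg → 0.0031 × 4000 / 9.8 = 1.27 mm
Layer 730–300 hPa: Δp = 430 hPa = 43000 Pa, q̄ = 0.0015 kg/kg → 0.0015 × 43000 / 9.8 = 6.58 mm
PW = 10.93 + 1.27 + 6.58 = 18.78 ≈ 18.8 mm.
Rainfall = ε × PW = 0.57 × 18.8 = 10.7 mm.

PW ≈ 18.8 mm; rainfall ≈ 10.7 mm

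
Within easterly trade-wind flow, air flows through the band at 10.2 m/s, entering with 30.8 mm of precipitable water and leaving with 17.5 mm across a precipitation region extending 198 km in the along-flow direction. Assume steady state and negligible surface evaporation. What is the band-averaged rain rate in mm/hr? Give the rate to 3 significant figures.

Column moisture flux per unit crosswind length is F = V × PW.
Inflow: F_in = 10.2 × 30.8 = 314.16 mm·m/s
Outflow: F_out = 10.2 × 17.5 = 178.5 mm·m/s
Steady-state rate R = (F_in − F_out)/L = (314.16 − 178.5) / 198000 m = 6.852e-04 mm/s.
R = 6.852e-04 × 3600 = 2.47 mm/hr.

R ≈ 2.47 mm/hr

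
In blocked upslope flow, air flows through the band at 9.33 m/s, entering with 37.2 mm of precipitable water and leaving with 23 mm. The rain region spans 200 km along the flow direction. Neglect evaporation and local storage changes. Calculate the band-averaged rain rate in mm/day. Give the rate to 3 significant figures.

Column moisture flux per unit crosswind length is F = V × PW.
Inflow: F_in = 9.33 × 37.2 = 347.076 mm·m/s
Outflow: F_out = 9.33 × 23 = 214.59 mm·m/s
Steady-state rate R = (F_in − F_out)/L = (347.076 − 214.59) / 200000 m = 6.624e-04 mm/s.
R = 6.624e-04 × 3600 × 24 = 57.2 mm/day.

R ≈ 57.2 mm/day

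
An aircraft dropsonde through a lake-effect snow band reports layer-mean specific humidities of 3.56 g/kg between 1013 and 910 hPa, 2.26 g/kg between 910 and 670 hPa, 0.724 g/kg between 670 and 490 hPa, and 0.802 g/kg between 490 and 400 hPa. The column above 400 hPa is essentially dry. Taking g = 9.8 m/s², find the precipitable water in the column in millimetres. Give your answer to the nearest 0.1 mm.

Precipitable water is the column-integrated vapour mass per unit area: PW = (1/g) Σ q̄ Δp, with q in kg/kg and Δp in Pa (1 kg/m² of water = 1 mm).
Layer 1013–910 hPa: Δp = 103 hPa = 10300 Pa, q̄ = 0.00356 kg/kg → 0.00356 × 10300 / 9.8 = 3.74 mm
Layer 910–670 hPa: Δp = 240 hPa = 24000 Pa, q̄ = 0.00226 kg/kg → 0.00226 × 24000 / 9.8 = 5.53 mm
Layer 670–490 hPa: Δp = 180 hPa = 18000 Pa, q̄ = 0.000724 kg/kg → 0.000724 × 18000 / 9.8 = 1.33 mm
Layer 490–400 hPa: Δp = 90 hPa = 9000 Pa, q̄ = 0.000802 kg/kg → 0.000802 × 9000 / 9.8 = 0.74 mm
PW = 3.74 + 5.53 + 1.33 + 0.74 = 11.34 ≈ 11.3 mm.

PW ≈ 11.3 mm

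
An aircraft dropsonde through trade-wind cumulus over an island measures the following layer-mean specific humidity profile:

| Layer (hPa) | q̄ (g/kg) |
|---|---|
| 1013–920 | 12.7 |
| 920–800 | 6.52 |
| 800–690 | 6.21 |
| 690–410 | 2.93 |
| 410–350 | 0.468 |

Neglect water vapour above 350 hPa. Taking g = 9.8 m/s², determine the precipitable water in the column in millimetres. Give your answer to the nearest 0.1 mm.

Precipitable water is the column-integrated vapour mass per unit area: PW = (1/g) Σ q̄ Δp, with q in kg/kg and Δp in Pa (1 kg/m² of water = 1 mm).
Layer 1013–920 hPa: Δp = 93 hPa = 9300 Pa, q̄ = 0.0127 kg/kg → 0.0127 × 9300 / 9.8 = 12.05 mm
Layer 920–800 hPa: Δp = 120 hPa = 12000 Pa, q̄ = 0.00652 kg/kg → 0.00652 × 12000 / 9.8 = 7.98 mm
Layer 800–690 hPa: Δp = 110 hPa = 11000 Pa, q̄ = 0.00621 kg/kg → 0.00621 × 11000 / 9.8 = 6.97 mm
Layer 690–410 hPa: Δp = 280 hPa = 28000 Pa, q̄ = 0.00293 kg/kg → 0.00293 × 28000 / 9.8 = 8.37 mm
Layer 410–350 hPa: Δp = 60 hPa = 6000 Pa, q̄ = 0.000468 kg/kg → 0.000468 × 6000 / 9.8 = 0.29 mm
PW = 12.05 + 7.98 + 6.97 + 8.37 + 0.29 = 35.66 ≈ 35.7 mm.

PW ≈ 35.7 mm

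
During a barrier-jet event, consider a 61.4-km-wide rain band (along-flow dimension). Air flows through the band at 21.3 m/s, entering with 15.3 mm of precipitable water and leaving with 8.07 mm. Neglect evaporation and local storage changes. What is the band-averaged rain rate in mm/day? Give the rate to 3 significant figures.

Column moisture flux per unit crosswind length is F = V × PW.
Inflow: F_in = 21.3 × 15.3 = 325.89 mm·m/s
Outflow: F_out = 21.3 × 8.07 = 171.891 mm·m/s
Steady-state rate R = (F_in − F_out)/L = (325.89 − 171.891) / 61400 m = 2.508e-03 mm/s.
R = 2.508e-03 × 3600 × 24 = 217 mm/day.

R ≈ 217 mm/day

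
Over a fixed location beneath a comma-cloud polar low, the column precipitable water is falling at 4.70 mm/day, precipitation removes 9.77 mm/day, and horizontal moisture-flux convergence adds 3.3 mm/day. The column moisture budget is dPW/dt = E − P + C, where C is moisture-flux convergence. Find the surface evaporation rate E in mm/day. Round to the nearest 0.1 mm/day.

dPW/dt = -4.70 mm/day.
E = dPW/dt + P − C = (-4.70) + 9.77 − (3.3) = 1.8 mm/day.

E ≈ 1.8 mm/day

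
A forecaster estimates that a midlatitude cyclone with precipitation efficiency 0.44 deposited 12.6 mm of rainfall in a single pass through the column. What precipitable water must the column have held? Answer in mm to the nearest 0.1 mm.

PW = rainfall / ε = 12.6 / 0.44 = 28.6 mm.

PW ≈ 28.6 mm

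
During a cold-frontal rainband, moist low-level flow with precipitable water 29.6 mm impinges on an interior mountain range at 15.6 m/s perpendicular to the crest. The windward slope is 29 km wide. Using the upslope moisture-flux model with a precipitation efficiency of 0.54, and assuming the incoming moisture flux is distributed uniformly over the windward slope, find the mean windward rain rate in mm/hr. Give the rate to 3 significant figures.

Incoming column moisture flux per unit ridge length: F = V × PW = 15.6 × 29.6 = 461.76 mm·m/s.
Spread over the 29 km slope with efficiency ε = 0.54: R = ε·F/W = 0.54 × 461.76 / 29000 m = 8.598e-03 mm/s.
R = 8.598e-03 × 3600 = 31.0 mm/hr.

R ≈ 31.0 mm/hr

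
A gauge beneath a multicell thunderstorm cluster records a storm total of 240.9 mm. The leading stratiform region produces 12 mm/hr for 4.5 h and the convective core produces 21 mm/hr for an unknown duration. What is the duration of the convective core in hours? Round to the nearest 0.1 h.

duration ≈ 8.9 h

Known phases: 12 × 4.5 = 54 mm.
Remaining depth = 240.9 − 54 = 186.9 mm.
Duration = 186.9 / 21 = 8.9 h.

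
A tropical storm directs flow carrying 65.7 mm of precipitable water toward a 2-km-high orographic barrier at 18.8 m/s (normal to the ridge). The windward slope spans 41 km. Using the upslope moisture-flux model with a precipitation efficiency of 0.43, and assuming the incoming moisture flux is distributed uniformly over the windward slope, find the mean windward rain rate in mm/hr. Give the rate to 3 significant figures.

R ≈ 46.6 mm/hr

Incoming column moisture flux per unit ridge length: F = V × PW = 18.8 × 65.7 = 1235.16 mm·m/s.
Spread over the 41 km slope with efficiency ε = 0.43: R = ε·F/W = 0.43 × 1235.16 / 41000 m = 1.295e-02 mm/s.
R = 1.295e-02 × 3600 = 46.6 mm/hr.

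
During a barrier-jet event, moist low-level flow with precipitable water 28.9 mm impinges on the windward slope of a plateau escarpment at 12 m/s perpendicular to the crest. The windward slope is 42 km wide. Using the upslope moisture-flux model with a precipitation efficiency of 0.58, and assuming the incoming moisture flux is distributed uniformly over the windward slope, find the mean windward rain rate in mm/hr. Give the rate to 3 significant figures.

R ≈ 17.2 mm/hr

Incoming column moisture flux per unit ridge length: F = V × PW = 12 × 28.9 = 346.8 mm·m/s.
Spread over the 42 km slope with efficiency ε = 0.58: R = ε·F/W = 0.58 × 346.8 / 42000 m = 4.789e-03 mm/s.
R = 4.789e-03 × 3600 = 17.2 mm/hr.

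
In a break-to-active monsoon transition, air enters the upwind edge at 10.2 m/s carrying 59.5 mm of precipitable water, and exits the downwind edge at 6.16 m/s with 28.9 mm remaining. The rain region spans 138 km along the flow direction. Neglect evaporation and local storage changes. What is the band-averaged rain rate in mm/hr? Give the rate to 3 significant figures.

R ≈ 11.2 mm/hr

Column moisture flux per unit crosswind length is F = V × PW.
Inflow: F_in = 10.2 × 59.5 = 606.9 mm·m/s
Outflow: F_out = 6.16 × 28.9 = 178.024 mm·m/s
Steady-state rate R = (F_in − F_out)/L = (606.9 − 178.024) / 138000 m = 3.108e-03 mm/s.
R = 3.108e-03 × 3600 = 11.2 mm/hr.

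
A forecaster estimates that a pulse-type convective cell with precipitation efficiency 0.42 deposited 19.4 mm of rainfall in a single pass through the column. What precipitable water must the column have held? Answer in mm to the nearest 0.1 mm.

PW ≈ 46.2 mm

PW = rainfall / ε = 19.4 / 0.42 = 46.2 mm.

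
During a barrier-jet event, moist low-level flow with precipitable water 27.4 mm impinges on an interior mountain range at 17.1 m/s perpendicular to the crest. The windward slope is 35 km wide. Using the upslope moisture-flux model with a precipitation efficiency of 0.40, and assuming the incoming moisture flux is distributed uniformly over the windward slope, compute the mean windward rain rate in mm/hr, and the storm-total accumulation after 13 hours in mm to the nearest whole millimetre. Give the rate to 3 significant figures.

Incoming column moisture flux per unit ridge length: F = V × PW = 17.1 × 27.4 = 468.54 mm·m/s.
Spread over the 35 km slope with efficiency ε = 0.40: R = ε·F/W = 0.40 × 468.54 / 35000 m = 5.355e-03 mm/s.
R = 5.355e-03 × 3600 = 19.3 mm/hr.
Over 13 h: total = 19.3 × 13 = 250.9 ≈ 251 mm.

R ≈ 19.3 mm/hr; total ≈ 251 mm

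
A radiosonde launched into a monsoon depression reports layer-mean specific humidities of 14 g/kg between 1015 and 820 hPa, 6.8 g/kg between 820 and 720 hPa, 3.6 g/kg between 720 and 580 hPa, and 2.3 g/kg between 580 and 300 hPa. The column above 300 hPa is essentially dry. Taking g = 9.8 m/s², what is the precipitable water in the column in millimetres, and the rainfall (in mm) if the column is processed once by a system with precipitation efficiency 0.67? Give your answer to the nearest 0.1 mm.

Precipitable water is the column-integrated vapour mass per unit area: PW = (1/g) Σ q̄ Δp, with q in kg/kg and Δp in Pa (1 kg/m² of water = 1 mm).
Layer 1015–820 hPa: Δp = 195 hPa = 19500 Pa, q̄ = 0.014 kg/kg → 0.014 × 19500 / 9.8 = 27.86 mm
Layer 820–720 hPa: Δp = 100 hPa = 10000 Pa, q̄ = 0.0068 kg/kg → 0.0068 × 10000 / 9.8 = 6.94 mm
Layer 720–580 hPa: Δp = 140 hPa = 14000 Pa, q̄ = 0.0036 kg/kg → 0.0036 × 14000 / 9.8 = 5.14 mm
Layer 580–300 hPa: Δp = 280 hPa = 28000 Pa, q̄ = 0.0023 kg/kg → 0.0023 × 28000 / 9.8 = 6.57 mm
PW = 27.86 + 6.94 + 5.14 + 6.57 = 46.51 ≈ 46.5 mm.
Rainfall = ε × PW = 0.67 × 46.5 = 31.2 mm.

PW ≈ 46.5 mm; rainfall ≈ 31.2 mm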